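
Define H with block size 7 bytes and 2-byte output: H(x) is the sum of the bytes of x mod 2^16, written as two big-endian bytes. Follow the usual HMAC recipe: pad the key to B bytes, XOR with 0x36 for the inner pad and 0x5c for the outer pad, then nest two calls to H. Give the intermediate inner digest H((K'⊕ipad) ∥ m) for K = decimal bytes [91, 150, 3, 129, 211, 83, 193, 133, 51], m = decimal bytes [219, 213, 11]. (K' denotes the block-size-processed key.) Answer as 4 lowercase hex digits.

Key decimal bytes [91, 150, 3, 129, 211, 83, 193, 133, 51] = 5b 96 03 81 d3 53 c1 85 33 is 9 bytes > B = 7, so hash it first: H(key) = 04 14, then zero-pad to 7 bytes: K' = 04 14 00 00 00 00 00.
K' ⊕ ipad = 32 22 36 36 36 36 36.
Inner input = 32 22 36 36 36 36 36 ∥ db d5 0b.
Inner hash: sum = 50+34+54+54+54+54+54+219+213+11 = 797 → 03 1d.

031d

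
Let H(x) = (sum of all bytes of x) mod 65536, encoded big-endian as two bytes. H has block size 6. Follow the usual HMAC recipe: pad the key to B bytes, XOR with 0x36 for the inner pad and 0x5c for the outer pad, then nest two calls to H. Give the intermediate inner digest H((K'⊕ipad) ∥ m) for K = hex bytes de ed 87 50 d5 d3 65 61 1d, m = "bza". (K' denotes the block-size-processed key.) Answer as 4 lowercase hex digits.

Key hex bytes de ed 87 50 d5 d3 65 61 1d is 9 bytes > B = 6, so hash it first: H(key) = 05 2d, then zero-pad to 6 bytes: K' = 05 2d 00 00 00 00.
K' ⊕ ipad = 33 1b 36 36 36 36.
Inner input = 33 1b 36 36 36 36 ∥ 62 7a 61.
Inner hash: sum = 51+27+54+54+54+54+98+122+97 = 611 → 02 63.

0263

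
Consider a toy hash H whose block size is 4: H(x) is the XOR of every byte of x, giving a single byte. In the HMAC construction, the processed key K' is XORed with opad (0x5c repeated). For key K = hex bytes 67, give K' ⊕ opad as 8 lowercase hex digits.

Key hex bytes 67 is 1 byte ≤ B = 4; zero-pad to 4 bytes: K' = 67 00 00 00.
XOR each byte with 0x5c: 67⊕5c=3b, 00⊕5c=5c, 00⊕5c=5c, 00⊕5c=5c.

3b5c5c5c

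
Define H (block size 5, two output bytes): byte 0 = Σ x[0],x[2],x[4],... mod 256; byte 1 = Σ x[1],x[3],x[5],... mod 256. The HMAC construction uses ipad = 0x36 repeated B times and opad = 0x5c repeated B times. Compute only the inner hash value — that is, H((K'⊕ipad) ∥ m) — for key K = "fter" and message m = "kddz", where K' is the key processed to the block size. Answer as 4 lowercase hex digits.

Key "fter" = 66 74 65 72 is 4 bytes ≤ B = 5; zero-pad to 5 bytes: K' = 66 74 65 72 00.
K' ⊕ ipad = 50 42 53 44 36.
Inner input = 50 42 53 44 36 ∥ 6b 64 64 7a.
Inner hash: even-index sum = 439 mod 256 = 183; odd-index sum = 341 mod 256 = 85 → b7 55.

b755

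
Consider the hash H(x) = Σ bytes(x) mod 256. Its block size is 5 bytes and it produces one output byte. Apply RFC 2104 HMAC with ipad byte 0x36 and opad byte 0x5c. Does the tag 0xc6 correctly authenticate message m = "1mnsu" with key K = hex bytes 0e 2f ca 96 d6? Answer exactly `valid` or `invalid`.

Key hex bytes 0e 2f ca 96 d6 is exactly B = 5 bytes: K' = 0e 2f ca 96 d6.
K' ⊕ ipad = 38 19 fc a0 e0; K' ⊕ opad = 52 73 96 ca 8a.
Inner hash: sum = 56+25+252+160+224+49+109+110+115+117 = 1217; mod 256 = 193 → c1.
Outer hash (recomputed tag): sum = 82+115+150+202+138+193 = 880; mod 256 = 112 → 70.
Recomputed tag = 70; claimed = c6 → mismatch.

invalid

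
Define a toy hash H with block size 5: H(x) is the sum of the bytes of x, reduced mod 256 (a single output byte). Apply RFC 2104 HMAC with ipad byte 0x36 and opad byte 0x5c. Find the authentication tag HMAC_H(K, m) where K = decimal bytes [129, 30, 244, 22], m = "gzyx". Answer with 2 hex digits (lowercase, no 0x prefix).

36

Key decimal bytes [129, 30, 244, 22] = 81 1e f4 16 is 4 bytes ≤ B = 5; zero-pad to 5 bytes: K' = 81 1e f4 16 00.
K' ⊕ ipad = b7 28 c2 20 36.  K' ⊕ opad = dd 42 a8 4a 5c.
Inner input = (K'⊕ipad) ∥ m = b7 28 c2 20 36 ∥ 67 7a 79 78.
Inner hash: sum = 183+40+194+32+54+103+122+121+120 = 969; mod 256 = 201 → c9.
Outer input = (K'⊕opad) ∥ inner = dd 42 a8 4a 5c ∥ c9.
Outer hash (tag): sum = 221+66+168+74+92+201 = 822; mod 256 = 54 → 36.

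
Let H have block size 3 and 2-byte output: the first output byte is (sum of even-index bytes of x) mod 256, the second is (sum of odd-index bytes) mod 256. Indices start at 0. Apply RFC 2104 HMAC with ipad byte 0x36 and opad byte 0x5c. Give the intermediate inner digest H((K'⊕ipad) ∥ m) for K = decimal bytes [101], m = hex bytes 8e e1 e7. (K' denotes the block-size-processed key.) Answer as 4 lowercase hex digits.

6aab

Key decimal bytes [101] = 65 is 1 byte ≤ B = 3; zero-pad to 3 bytes: K' = 65 00 00.
K' ⊕ ipad = 53 36 36.
Inner input = 53 36 36 ∥ 8e e1 e7.
Inner hash: even-index sum = 362 mod 256 = 106; odd-index sum = 427 mod 256 = 171 → 6a ab.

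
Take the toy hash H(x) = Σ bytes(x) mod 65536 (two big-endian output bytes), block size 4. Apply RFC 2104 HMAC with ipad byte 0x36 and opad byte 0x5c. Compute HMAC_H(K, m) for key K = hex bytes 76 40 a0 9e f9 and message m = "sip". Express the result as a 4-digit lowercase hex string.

0290

Key hex bytes 76 40 a0 9e f9 is 5 bytes > B = 4, so hash it first: H(key) = 02 ed, then zero-pad to 4 bytes: K' = 02 ed 00 00.
K' ⊕ ipad = 34 db 36 36.  K' ⊕ opad = 5e b1 5c 5c.
Inner input = (K'⊕ipad) ∥ m = 34 db 36 36 ∥ 73 69 70.
Inner hash: sum = 52+219+54+54+115+105+112 = 711 → 02 c7.
Outer input = (K'⊕opad) ∥ inner = 5e b1 5c 5c ∥ 02 c7.
Outer hash (tag): sum = 94+177+92+92+2+199 = 656 → 02 90.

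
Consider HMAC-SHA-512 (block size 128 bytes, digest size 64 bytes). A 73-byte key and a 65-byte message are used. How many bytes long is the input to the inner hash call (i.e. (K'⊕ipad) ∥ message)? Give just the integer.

193

Key is 73 ≤ 128 bytes, zero-padded: |K'| = 128.
Inner input = (K'⊕ipad) ∥ m → 128 + 65 = 193 bytes.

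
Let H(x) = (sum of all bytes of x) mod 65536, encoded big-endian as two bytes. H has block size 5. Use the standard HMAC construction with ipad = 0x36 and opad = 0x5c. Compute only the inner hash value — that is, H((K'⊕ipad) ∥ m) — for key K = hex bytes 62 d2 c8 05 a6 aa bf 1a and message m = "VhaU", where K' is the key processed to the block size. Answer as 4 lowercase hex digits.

0264

Key hex bytes 62 d2 c8 05 a6 aa bf 1a is 8 bytes > B = 5, so hash it first: H(key) = 04 2a, then zero-pad to 5 bytes: K' = 04 2a 00 00 00.
K' ⊕ ipad = 32 1c 36 36 36.
Inner input = 32 1c 36 36 36 ∥ 56 68 61 55.
Inner hash: sum = 50+28+54+54+54+86+104+97+85 = 612 → 02 64.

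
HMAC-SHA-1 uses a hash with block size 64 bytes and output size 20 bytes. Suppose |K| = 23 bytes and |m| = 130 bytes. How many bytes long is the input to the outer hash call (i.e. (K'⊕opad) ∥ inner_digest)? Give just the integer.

84

Key is 23 ≤ 64 bytes, zero-padded: |K'| = 64.
Outer input = (K'⊕opad) ∥ H(inner) → 64 + 20 = 84 bytes.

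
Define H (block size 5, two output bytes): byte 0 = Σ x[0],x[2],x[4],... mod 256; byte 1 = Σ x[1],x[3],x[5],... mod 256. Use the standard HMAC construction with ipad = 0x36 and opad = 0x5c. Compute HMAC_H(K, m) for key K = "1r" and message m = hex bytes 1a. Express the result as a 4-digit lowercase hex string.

b9fd

Key "1r" = 31 72 is 2 bytes ≤ B = 5; zero-pad to 5 bytes: K' = 31 72 00 00 00.
K' ⊕ ipad = 07 44 36 36 36.  K' ⊕ opad = 6d 2e 5c 5c 5c.
Inner input = (K'⊕ipad) ∥ m = 07 44 36 36 36 ∥ 1a.
Inner hash: even-index sum = 115 mod 256 = 115; odd-index sum = 148 mod 256 = 148 → 73 94.
Outer input = (K'⊕opad) ∥ inner = 6d 2e 5c 5c 5c ∥ 73 94.
Outer hash (tag): even-index sum = 441 mod 256 = 185; odd-index sum = 253 mod 256 = 253 → b9 fd.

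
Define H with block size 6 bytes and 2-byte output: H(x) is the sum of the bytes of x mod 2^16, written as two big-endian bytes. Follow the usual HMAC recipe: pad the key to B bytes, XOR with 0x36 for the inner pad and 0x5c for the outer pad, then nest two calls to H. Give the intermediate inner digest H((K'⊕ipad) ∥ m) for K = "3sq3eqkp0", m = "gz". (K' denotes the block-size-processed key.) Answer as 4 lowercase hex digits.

Key "3sq3eqkp0" = 33 73 71 33 65 71 6b 70 30 is 9 bytes > B = 6, so hash it first: H(key) = 03 2b, then zero-pad to 6 bytes: K' = 03 2b 00 00 00 00.
K' ⊕ ipad = 35 1d 36 36 36 36.
Inner input = 35 1d 36 36 36 36 ∥ 67 7a.
Inner hash: sum = 53+29+54+54+54+54+103+122 = 523 → 02 0b.

020b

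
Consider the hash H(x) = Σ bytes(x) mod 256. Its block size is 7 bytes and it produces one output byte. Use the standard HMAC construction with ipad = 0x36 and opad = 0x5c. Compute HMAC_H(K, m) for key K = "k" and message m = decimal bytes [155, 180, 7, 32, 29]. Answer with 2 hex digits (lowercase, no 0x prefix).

Key "k" = 6b is 1 byte ≤ B = 7; zero-pad to 7 bytes: K' = 6b 00 00 00 00 00 00.
K' ⊕ ipad = 5d 36 36 36 36 36 36.  K' ⊕ opad = 37 5c 5c 5c 5c 5c 5c.
Inner input = (K'⊕ipad) ∥ m = 5d 36 36 36 36 36 36 ∥ 9b b4 07 20 1d.
Inner hash: sum = 93+54+54+54+54+54+54+155+180+7+32+29 = 820; mod 256 = 52 → 34.
Outer input = (K'⊕opad) ∥ inner = 37 5c 5c 5c 5c 5c 5c ∥ 34.
Outer hash (tag): sum = 55+92+92+92+92+92+92+52 = 659; mod 256 = 147 → 93.

93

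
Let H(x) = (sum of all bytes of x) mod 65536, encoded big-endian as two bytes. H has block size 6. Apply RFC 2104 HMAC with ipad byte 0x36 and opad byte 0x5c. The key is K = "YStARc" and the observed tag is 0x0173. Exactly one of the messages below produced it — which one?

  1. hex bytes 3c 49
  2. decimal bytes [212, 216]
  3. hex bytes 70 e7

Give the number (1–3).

Key "YStARc" = 59 53 74 41 52 63 is exactly B = 6 bytes: K' = 59 53 74 41 52 63.
K' ⊕ ipad = 6f 65 42 77 64 55; K' ⊕ opad = 05 0f 28 1d 0e 3f.
m1: inner = H(6f 65 42 77 64 55 3c 49) = 02 cb; tag = H(05 0f 28 1d 0e 3f 02 cb) = 0173 ← matches
m2: inner = H(6f 65 42 77 64 55 d4 d8) = 03 f2; tag = H(05 0f 28 1d 0e 3f 03 f2) = 019b
m3: inner = H(6f 65 42 77 64 55 70 e7) = 03 9d; tag = H(05 0f 28 1d 0e 3f 03 9d) = 0146

1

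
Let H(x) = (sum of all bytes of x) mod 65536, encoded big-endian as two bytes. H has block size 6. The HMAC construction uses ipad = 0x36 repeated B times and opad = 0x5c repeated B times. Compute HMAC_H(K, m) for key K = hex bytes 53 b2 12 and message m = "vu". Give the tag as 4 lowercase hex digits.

Key hex bytes 53 b2 12 is 3 bytes ≤ B = 6; zero-pad to 6 bytes: K' = 53 b2 12 00 00 00.
K' ⊕ ipad = 65 84 24 36 36 36.  K' ⊕ opad = 0f ee 4e 5c 5c 5c.
Inner input = (K'⊕ipad) ∥ m = 65 84 24 36 36 36 ∥ 76 75.
Inner hash: sum = 101+132+36+54+54+54+118+117 = 666 → 02 9a.
Outer input = (K'⊕opad) ∥ inner = 0f ee 4e 5c 5c 5c ∥ 02 9a.
Outer hash (tag): sum = 15+238+78+92+92+92+2+154 = 763 → 02 fb.

02fb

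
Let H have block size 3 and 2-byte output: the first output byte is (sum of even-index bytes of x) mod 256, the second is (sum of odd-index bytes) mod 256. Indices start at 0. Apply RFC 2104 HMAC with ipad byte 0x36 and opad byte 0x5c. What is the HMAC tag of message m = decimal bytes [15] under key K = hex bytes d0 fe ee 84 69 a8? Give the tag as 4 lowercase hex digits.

02bd

Key hex bytes d0 fe ee 84 69 a8 is 6 bytes > B = 3, so hash it first: H(key) = 27 2a, then zero-pad to 3 bytes: K' = 27 2a 00.
K' ⊕ ipad = 11 1c 36.  K' ⊕ opad = 7b 76 5c.
Inner input = (K'⊕ipad) ∥ m = 11 1c 36 ∥ 0f.
Inner hash: even-index sum = 71 mod 256 = 71; odd-index sum = 43 mod 256 = 43 → 47 2b.
Outer input = (K'⊕opad) ∥ inner = 7b 76 5c ∥ 47 2b.
Outer hash (tag): even-index sum = 258 mod 256 = 2; odd-index sum = 189 mod 256 = 189 → 02 bd.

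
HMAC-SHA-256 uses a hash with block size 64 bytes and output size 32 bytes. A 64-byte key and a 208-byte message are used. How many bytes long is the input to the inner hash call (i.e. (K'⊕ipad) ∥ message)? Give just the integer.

Key is 64 ≤ 64 bytes, zero-padded: |K'| = 64.
Inner input = (K'⊕ipad) ∥ m → 64 + 208 = 272 bytes.

272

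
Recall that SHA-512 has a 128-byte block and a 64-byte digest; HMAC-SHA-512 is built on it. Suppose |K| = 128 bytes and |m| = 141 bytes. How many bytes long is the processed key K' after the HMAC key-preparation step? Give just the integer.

128

Key is 128 ≤ 128 bytes, zero-padded: |K'| = 128.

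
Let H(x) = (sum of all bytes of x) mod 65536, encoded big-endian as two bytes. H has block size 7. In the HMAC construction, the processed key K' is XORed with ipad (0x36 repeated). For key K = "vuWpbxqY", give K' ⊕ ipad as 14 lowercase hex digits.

Key "vuWpbxqY" = 76 75 57 70 62 78 71 59 is 8 bytes > B = 7, so hash it first: H(key) = 03 56, then zero-pad to 7 bytes: K' = 03 56 00 00 00 00 00.
XOR each byte with 0x36: 03⊕36=35, 56⊕36=60, 00⊕36=36, 00⊕36=36, 00⊕36=36, 00⊕36=36, 00⊕36=36.

35603636363636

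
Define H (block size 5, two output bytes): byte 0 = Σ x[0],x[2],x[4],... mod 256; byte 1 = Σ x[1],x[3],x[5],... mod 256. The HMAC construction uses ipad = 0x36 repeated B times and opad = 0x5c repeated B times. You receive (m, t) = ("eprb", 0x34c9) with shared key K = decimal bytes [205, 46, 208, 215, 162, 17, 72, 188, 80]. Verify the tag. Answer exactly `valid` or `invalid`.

invalid

Key decimal bytes [205, 46, 208, 215, 162, 17, 72, 188, 80] = cd 2e d0 d7 a2 11 48 bc 50 is 9 bytes > B = 5, so hash it first: H(key) = d7 d2, then zero-pad to 5 bytes: K' = d7 d2 00 00 00.
K' ⊕ ipad = e1 e4 36 36 36; K' ⊕ opad = 8b 8e 5c 5c 5c.
Inner hash: even-index sum = 543 mod 256 = 31; odd-index sum = 497 mod 256 = 241 → 1f f1.
Outer hash (recomputed tag): even-index sum = 564 mod 256 = 52; odd-index sum = 265 mod 256 = 9 → 34 09.
Recomputed tag = 3409; claimed = 34c9 → mismatch.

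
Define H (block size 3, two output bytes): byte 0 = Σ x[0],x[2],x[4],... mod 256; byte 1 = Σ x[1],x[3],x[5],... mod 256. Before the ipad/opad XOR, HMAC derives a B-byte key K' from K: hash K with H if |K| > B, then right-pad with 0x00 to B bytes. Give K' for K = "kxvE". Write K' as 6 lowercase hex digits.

|K| = 4 > B = 3, so first hash the key.
H(K): even-index sum = 225 mod 256 = 225; odd-index sum = 189 mod 256 = 189 → e1 bd.
Zero-pad H(K) = e1 bd to 3 bytes: K' = e1 bd 00.

e1bd00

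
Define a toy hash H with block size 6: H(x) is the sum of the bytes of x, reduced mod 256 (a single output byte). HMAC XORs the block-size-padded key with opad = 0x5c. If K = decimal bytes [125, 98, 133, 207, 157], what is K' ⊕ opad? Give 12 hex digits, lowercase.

Key decimal bytes [125, 98, 133, 207, 157] = 7d 62 85 cf 9d is 5 bytes ≤ B = 6; zero-pad to 6 bytes: K' = 7d 62 85 cf 9d 00.
XOR each byte with 0x5c: 7d⊕5c=21, 62⊕5c=3e, 85⊕5c=d9, cf⊕5c=93, 9d⊕5c=c1, 00⊕5c=5c.

213ed993c15c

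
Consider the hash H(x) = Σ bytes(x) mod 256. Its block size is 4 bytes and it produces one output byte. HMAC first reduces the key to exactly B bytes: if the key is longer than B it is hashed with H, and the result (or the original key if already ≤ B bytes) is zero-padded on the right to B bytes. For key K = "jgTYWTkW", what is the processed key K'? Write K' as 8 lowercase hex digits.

eb000000

|K| = 8 > B = 4, so first hash the key.
H(K): sum = 106+103+84+89+87+84+107+87 = 747; mod 256 = 235 → eb.
Zero-pad H(K) = eb to 4 bytes: K' = eb 00 00 00.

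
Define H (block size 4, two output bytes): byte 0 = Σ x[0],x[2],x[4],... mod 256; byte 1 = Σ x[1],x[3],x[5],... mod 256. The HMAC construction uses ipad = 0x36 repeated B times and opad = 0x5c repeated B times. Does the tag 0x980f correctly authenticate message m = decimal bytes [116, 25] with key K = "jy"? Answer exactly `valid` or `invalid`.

Key "jy" = 6a 79 is 2 bytes ≤ B = 4; zero-pad to 4 bytes: K' = 6a 79 00 00.
K' ⊕ ipad = 5c 4f 36 36; K' ⊕ opad = 36 25 5c 5c.
Inner hash: even-index sum = 262 mod 256 = 6; odd-index sum = 158 mod 256 = 158 → 06 9e.
Outer hash (recomputed tag): even-index sum = 152 mod 256 = 152; odd-index sum = 287 mod 256 = 31 → 98 1f.
Recomputed tag = 981f; claimed = 980f → mismatch.

invalid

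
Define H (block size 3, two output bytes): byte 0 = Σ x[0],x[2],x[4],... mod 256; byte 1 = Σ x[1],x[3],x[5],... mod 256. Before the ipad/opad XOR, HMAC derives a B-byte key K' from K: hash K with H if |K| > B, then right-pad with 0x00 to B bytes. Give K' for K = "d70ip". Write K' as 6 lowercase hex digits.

04a000

|K| = 5 > B = 3, so first hash the key.
H(K): even-index sum = 260 mod 256 = 4; odd-index sum = 160 mod 256 = 160 → 04 a0.
Zero-pad H(K) = 04 a0 to 3 bytes: K' = 04 a0 00.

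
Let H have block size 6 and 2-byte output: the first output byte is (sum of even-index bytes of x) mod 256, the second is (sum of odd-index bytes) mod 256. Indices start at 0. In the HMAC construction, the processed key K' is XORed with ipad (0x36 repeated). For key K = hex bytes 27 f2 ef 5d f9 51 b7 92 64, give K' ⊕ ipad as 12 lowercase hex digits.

1c0436363636

Key hex bytes 27 f2 ef 5d f9 51 b7 92 64 is 9 bytes > B = 6, so hash it first: H(key) = 2a 32, then zero-pad to 6 bytes: K' = 2a 32 00 00 00 00.
XOR each byte with 0x36: 2a⊕36=1c, 32⊕36=04, 00⊕36=36, 00⊕36=36, 00⊕36=36, 00⊕36=36.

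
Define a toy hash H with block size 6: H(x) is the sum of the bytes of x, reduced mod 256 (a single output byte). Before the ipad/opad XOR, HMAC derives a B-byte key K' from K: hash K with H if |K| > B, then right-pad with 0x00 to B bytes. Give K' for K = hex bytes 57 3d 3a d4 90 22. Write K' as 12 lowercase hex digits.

573d3ad49022

Key hex bytes 57 3d 3a d4 90 22 is exactly B = 6 bytes: K' = 57 3d 3a d4 90 22.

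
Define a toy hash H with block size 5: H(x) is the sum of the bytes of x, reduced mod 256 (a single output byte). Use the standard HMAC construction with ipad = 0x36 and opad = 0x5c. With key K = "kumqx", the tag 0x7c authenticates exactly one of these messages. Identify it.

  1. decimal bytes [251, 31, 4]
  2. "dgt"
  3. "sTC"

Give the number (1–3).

3

Key "kumqx" = 6b 75 6d 71 78 is exactly B = 5 bytes: K' = 6b 75 6d 71 78.
K' ⊕ ipad = 5d 43 5b 47 4e; K' ⊕ opad = 37 29 31 2d 24.
m1: inner = H(5d 43 5b 47 4e fb 1f 04) = ae; tag = H(37 29 31 2d 24 ae) = 90
m2: inner = H(5d 43 5b 47 4e 64 67 74) = cf; tag = H(37 29 31 2d 24 cf) = b1
m3: inner = H(5d 43 5b 47 4e 73 54 43) = 9a; tag = H(37 29 31 2d 24 9a) = 7c ← matches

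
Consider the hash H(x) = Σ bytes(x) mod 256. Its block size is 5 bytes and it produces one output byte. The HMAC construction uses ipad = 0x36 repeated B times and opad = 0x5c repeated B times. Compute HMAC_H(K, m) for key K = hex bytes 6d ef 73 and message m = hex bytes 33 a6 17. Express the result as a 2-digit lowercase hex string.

a0

Key hex bytes 6d ef 73 is 3 bytes ≤ B = 5; zero-pad to 5 bytes: K' = 6d ef 73 00 00.
K' ⊕ ipad = 5b d9 45 36 36.  K' ⊕ opad = 31 b3 2f 5c 5c.
Inner input = (K'⊕ipad) ∥ m = 5b d9 45 36 36 ∥ 33 a6 17.
Inner hash: sum = 91+217+69+54+54+51+166+23 = 725; mod 256 = 213 → d5.
Outer input = (K'⊕opad) ∥ inner = 31 b3 2f 5c 5c ∥ d5.
Outer hash (tag): sum = 49+179+47+92+92+213 = 672; mod 256 = 160 → a0.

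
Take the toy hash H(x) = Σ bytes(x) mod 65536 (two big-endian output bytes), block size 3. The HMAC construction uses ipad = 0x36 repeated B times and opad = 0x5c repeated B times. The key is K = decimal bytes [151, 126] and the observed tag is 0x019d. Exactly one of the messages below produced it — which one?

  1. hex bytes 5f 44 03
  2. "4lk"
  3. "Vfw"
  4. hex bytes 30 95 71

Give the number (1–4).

3

Key decimal bytes [151, 126] = 97 7e is 2 bytes ≤ B = 3; zero-pad to 3 bytes: K' = 97 7e 00.
K' ⊕ ipad = a1 48 36; K' ⊕ opad = cb 22 5c.
m1: inner = H(a1 48 36 5f 44 03) = 01 c5; tag = H(cb 22 5c 01 c5) = 020f
m2: inner = H(a1 48 36 34 6c 6b) = 02 2a; tag = H(cb 22 5c 02 2a) = 0175
m3: inner = H(a1 48 36 56 66 77) = 02 52; tag = H(cb 22 5c 02 52) = 019d ← matches
m4: inner = H(a1 48 36 30 95 71) = 02 55; tag = H(cb 22 5c 02 55) = 01a0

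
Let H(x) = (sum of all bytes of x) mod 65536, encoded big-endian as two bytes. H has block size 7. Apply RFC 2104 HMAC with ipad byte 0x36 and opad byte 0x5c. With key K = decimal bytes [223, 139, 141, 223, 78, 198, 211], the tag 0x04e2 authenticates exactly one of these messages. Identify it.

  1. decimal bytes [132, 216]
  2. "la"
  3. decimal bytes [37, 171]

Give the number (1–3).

1

Key decimal bytes [223, 139, 141, 223, 78, 198, 211] = df 8b 8d df 4e c6 d3 is exactly B = 7 bytes: K' = df 8b 8d df 4e c6 d3.
K' ⊕ ipad = e9 bd bb e9 78 f0 e5; K' ⊕ opad = 83 d7 d1 83 12 9a 8f.
m1: inner = H(e9 bd bb e9 78 f0 e5 84 d8) = 06 f3; tag = H(83 d7 d1 83 12 9a 8f 06 f3) = 04e2 ← matches
m2: inner = H(e9 bd bb e9 78 f0 e5 6c 61) = 06 64; tag = H(83 d7 d1 83 12 9a 8f 06 64) = 0453
m3: inner = H(e9 bd bb e9 78 f0 e5 25 ab) = 06 67; tag = H(83 d7 d1 83 12 9a 8f 06 67) = 0456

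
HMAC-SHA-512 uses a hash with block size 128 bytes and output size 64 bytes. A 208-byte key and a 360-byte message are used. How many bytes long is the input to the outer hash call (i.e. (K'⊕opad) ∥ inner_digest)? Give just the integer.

192

Key is 208 > 128 bytes, so it is hashed to 64 bytes then zero-padded to 128: |K'| = 128.
Outer input = (K'⊕opad) ∥ H(inner) → 128 + 64 = 192 bytes.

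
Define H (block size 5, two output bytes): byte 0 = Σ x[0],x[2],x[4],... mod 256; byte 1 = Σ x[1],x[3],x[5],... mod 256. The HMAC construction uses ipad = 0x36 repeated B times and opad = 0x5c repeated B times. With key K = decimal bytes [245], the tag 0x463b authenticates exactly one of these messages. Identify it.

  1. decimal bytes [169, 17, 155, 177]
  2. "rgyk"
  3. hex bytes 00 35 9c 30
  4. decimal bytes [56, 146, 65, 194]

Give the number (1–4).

4

Key decimal bytes [245] = f5 is 1 byte ≤ B = 5; zero-pad to 5 bytes: K' = f5 00 00 00 00.
K' ⊕ ipad = c3 36 36 36 36; K' ⊕ opad = a9 5c 5c 5c 5c.
m1: inner = H(c3 36 36 36 36 a9 11 9b b1) = f1 b0; tag = H(a9 5c 5c 5c 5c f1 b0) = 11a9
m2: inner = H(c3 36 36 36 36 72 67 79 6b) = 01 57; tag = H(a9 5c 5c 5c 5c 01 57) = b8b9
m3: inner = H(c3 36 36 36 36 00 35 9c 30) = 94 08; tag = H(a9 5c 5c 5c 5c 94 08) = 694c
m4: inner = H(c3 36 36 36 36 38 92 41 c2) = 83 e5; tag = H(a9 5c 5c 5c 5c 83 e5) = 463b ← matches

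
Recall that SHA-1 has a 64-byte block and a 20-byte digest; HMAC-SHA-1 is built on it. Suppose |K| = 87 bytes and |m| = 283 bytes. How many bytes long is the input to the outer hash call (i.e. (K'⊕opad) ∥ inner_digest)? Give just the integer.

Key is 87 > 64 bytes, so it is hashed to 20 bytes then zero-padded to 64: |K'| = 64.
Outer input = (K'⊕opad) ∥ H(inner) → 64 + 20 = 84 bytes.

84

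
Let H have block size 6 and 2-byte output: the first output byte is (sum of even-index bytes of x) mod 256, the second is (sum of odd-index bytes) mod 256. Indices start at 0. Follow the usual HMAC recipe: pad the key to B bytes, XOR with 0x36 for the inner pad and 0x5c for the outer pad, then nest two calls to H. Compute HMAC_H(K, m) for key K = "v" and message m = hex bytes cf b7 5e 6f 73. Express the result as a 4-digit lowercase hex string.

Key "v" = 76 is 1 byte ≤ B = 6; zero-pad to 6 bytes: K' = 76 00 00 00 00 00.
K' ⊕ ipad = 40 36 36 36 36 36.  K' ⊕ opad = 2a 5c 5c 5c 5c 5c.
Inner input = (K'⊕ipad) ∥ m = 40 36 36 36 36 36 ∥ cf b7 5e 6f 73.
Inner hash: even-index sum = 588 mod 256 = 76; odd-index sum = 456 mod 256 = 200 → 4c c8.
Outer input = (K'⊕opad) ∥ inner = 2a 5c 5c 5c 5c 5c ∥ 4c c8.
Outer hash (tag): even-index sum = 302 mod 256 = 46; odd-index sum = 476 mod 256 = 220 → 2e dc.

2edc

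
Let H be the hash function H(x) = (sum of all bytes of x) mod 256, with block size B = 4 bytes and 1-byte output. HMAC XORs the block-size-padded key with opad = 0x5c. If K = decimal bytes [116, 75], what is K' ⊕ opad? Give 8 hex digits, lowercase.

28175c5c

Key decimal bytes [116, 75] = 74 4b is 2 bytes ≤ B = 4; zero-pad to 4 bytes: K' = 74 4b 00 00.
XOR each byte with 0x5c: 74⊕5c=28, 4b⊕5c=17, 00⊕5c=5c, 00⊕5c=5c.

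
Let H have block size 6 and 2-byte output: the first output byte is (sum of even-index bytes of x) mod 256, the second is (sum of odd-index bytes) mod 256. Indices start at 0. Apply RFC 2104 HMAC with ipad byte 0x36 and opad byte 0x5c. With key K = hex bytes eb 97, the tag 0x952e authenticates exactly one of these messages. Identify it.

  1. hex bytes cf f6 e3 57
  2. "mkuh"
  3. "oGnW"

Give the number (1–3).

3

Key hex bytes eb 97 is 2 bytes ≤ B = 6; zero-pad to 6 bytes: K' = eb 97 00 00 00 00.
K' ⊕ ipad = dd a1 36 36 36 36; K' ⊕ opad = b7 cb 5c 5c 5c 5c.
m1: inner = H(dd a1 36 36 36 36 cf f6 e3 57) = fb 5a; tag = H(b7 cb 5c 5c 5c 5c fb 5a) = 6add
m2: inner = H(dd a1 36 36 36 36 6d 6b 75 68) = 2b e0; tag = H(b7 cb 5c 5c 5c 5c 2b e0) = 9a63
m3: inner = H(dd a1 36 36 36 36 6f 47 6e 57) = 26 ab; tag = H(b7 cb 5c 5c 5c 5c 26 ab) = 952e ← matches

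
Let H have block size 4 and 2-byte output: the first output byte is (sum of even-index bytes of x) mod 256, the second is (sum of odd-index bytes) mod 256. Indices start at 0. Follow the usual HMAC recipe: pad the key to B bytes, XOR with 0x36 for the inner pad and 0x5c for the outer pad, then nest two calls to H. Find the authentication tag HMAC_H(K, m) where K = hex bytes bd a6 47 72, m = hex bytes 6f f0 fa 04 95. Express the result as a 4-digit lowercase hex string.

Key hex bytes bd a6 47 72 is exactly B = 4 bytes: K' = bd a6 47 72.
K' ⊕ ipad = 8b 90 71 44.  K' ⊕ opad = e1 fa 1b 2e.
Inner input = (K'⊕ipad) ∥ m = 8b 90 71 44 ∥ 6f f0 fa 04 95.
Inner hash: even-index sum = 762 mod 256 = 250; odd-index sum = 456 mod 256 = 200 → fa c8.
Outer input = (K'⊕opad) ∥ inner = e1 fa 1b 2e ∥ fa c8.
Outer hash (tag): even-index sum = 502 mod 256 = 246; odd-index sum = 496 mod 256 = 240 → f6 f0.

f6f0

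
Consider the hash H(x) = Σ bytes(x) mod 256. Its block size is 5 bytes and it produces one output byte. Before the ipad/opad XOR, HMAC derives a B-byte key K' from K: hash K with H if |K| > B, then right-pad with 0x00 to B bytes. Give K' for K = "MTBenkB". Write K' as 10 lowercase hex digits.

|K| = 7 > B = 5, so first hash the key.
H(K): sum = 77+84+66+101+110+107+66 = 611; mod 256 = 99 → 63.
Zero-pad H(K) = 63 to 5 bytes: K' = 63 00 00 00 00.

6300000000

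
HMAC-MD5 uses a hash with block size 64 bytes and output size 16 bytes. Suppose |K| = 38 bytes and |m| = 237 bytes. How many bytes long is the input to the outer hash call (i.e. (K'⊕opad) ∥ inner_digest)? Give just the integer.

80

Key is 38 ≤ 64 bytes, zero-padded: |K'| = 64.
Outer input = (K'⊕opad) ∥ H(inner) → 64 + 16 = 80 bytes.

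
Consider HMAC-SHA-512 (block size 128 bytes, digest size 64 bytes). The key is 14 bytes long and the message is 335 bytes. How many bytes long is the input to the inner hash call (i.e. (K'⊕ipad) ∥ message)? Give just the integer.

Key is 14 ≤ 128 bytes, zero-padded: |K'| = 128.
Inner input = (K'⊕ipad) ∥ m → 128 + 335 = 463 bytes.

463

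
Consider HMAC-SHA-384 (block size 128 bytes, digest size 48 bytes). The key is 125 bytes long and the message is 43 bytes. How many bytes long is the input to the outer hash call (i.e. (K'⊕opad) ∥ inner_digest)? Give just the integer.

Key is 125 ≤ 128 bytes, zero-padded: |K'| = 128.
Outer input = (K'⊕opad) ∥ H(inner) → 128 + 48 = 176 bytes.

176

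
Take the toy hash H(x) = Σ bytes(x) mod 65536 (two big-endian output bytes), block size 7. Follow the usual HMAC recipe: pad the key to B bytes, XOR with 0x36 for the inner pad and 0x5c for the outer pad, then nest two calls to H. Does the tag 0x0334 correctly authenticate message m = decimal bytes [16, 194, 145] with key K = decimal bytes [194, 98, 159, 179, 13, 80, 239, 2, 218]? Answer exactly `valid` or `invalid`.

Key decimal bytes [194, 98, 159, 179, 13, 80, 239, 2, 218] = c2 62 9f b3 0d 50 ef 02 da is 9 bytes > B = 7, so hash it first: H(key) = 04 9e, then zero-pad to 7 bytes: K' = 04 9e 00 00 00 00 00.
K' ⊕ ipad = 32 a8 36 36 36 36 36; K' ⊕ opad = 58 c2 5c 5c 5c 5c 5c.
Inner hash: sum = 50+168+54+54+54+54+54+16+194+145 = 843 → 03 4b.
Outer hash (recomputed tag): sum = 88+194+92+92+92+92+92+3+75 = 820 → 03 34.
Recomputed tag = 0334; claimed = 0334 → match.

valid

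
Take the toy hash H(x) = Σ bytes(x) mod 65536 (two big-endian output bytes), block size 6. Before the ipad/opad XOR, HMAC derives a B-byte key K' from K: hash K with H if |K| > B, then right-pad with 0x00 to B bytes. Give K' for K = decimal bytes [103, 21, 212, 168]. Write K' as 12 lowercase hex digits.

Key decimal bytes [103, 21, 212, 168] = 67 15 d4 a8 is 4 bytes ≤ B = 6; zero-pad to 6 bytes: K' = 67 15 d4 a8 00 00.

6715d4a80000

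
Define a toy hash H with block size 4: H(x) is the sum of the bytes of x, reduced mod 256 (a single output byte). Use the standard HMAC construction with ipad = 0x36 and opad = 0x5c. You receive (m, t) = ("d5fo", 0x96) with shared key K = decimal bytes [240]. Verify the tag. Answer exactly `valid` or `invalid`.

valid

Key decimal bytes [240] = f0 is 1 byte ≤ B = 4; zero-pad to 4 bytes: K' = f0 00 00 00.
K' ⊕ ipad = c6 36 36 36; K' ⊕ opad = ac 5c 5c 5c.
Inner hash: sum = 198+54+54+54+100+53+102+111 = 726; mod 256 = 214 → d6.
Outer hash (recomputed tag): sum = 172+92+92+92+214 = 662; mod 256 = 150 → 96.
Recomputed tag = 96; claimed = 96 → match.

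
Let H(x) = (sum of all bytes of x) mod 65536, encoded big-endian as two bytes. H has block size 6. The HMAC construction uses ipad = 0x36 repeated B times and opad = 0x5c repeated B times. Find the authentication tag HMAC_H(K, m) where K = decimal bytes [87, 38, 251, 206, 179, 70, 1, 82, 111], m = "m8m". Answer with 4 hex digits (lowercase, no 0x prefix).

027a

Key decimal bytes [87, 38, 251, 206, 179, 70, 1, 82, 111] = 57 26 fb ce b3 46 01 52 6f is 9 bytes > B = 6, so hash it first: H(key) = 04 01, then zero-pad to 6 bytes: K' = 04 01 00 00 00 00.
K' ⊕ ipad = 32 37 36 36 36 36.  K' ⊕ opad = 58 5d 5c 5c 5c 5c.
Inner input = (K'⊕ipad) ∥ m = 32 37 36 36 36 36 ∥ 6d 38 6d.
Inner hash: sum = 50+55+54+54+54+54+109+56+109 = 595 → 02 53.
Outer input = (K'⊕opad) ∥ inner = 58 5d 5c 5c 5c 5c ∥ 02 53.
Outer hash (tag): sum = 88+93+92+92+92+92+2+83 = 634 → 02 7a.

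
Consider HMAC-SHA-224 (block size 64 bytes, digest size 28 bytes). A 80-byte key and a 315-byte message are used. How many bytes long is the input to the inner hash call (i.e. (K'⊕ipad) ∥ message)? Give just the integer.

Key is 80 > 64 bytes, so it is hashed to 28 bytes then zero-padded to 64: |K'| = 64.
Inner input = (K'⊕ipad) ∥ m → 64 + 315 = 379 bytes.

379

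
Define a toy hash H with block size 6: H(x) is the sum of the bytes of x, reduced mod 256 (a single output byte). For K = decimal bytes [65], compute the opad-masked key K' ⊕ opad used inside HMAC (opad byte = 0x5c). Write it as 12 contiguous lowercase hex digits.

1d5c5c5c5c5c

Key decimal bytes [65] = 41 is 1 byte ≤ B = 6; zero-pad to 6 bytes: K' = 41 00 00 00 00 00.
XOR each byte with 0x5c: 41⊕5c=1d, 00⊕5c=5c, 00⊕5c=5c, 00⊕5c=5c, 00⊕5c=5c, 00⊕5c=5c.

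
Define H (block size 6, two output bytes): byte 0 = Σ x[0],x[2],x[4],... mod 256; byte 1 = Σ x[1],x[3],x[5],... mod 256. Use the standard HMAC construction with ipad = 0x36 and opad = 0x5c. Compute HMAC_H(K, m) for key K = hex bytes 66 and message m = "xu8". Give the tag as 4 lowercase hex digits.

Key hex bytes 66 is 1 byte ≤ B = 6; zero-pad to 6 bytes: K' = 66 00 00 00 00 00.
K' ⊕ ipad = 50 36 36 36 36 36.  K' ⊕ opad = 3a 5c 5c 5c 5c 5c.
Inner input = (K'⊕ipad) ∥ m = 50 36 36 36 36 36 ∥ 78 75 38.
Inner hash: even-index sum = 364 mod 256 = 108; odd-index sum = 279 mod 256 = 23 → 6c 17.
Outer input = (K'⊕opad) ∥ inner = 3a 5c 5c 5c 5c 5c ∥ 6c 17.
Outer hash (tag): even-index sum = 350 mod 256 = 94; odd-index sum = 299 mod 256 = 43 → 5e 2b.

5e2b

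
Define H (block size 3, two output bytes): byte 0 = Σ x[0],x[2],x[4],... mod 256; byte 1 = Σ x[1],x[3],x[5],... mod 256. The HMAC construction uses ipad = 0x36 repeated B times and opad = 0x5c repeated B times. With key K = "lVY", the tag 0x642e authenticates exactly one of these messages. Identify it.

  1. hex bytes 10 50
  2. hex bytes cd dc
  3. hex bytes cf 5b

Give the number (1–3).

3

Key "lVY" = 6c 56 59 is exactly B = 3 bytes: K' = 6c 56 59.
K' ⊕ ipad = 5a 60 6f; K' ⊕ opad = 30 0a 05.
m1: inner = H(5a 60 6f 10 50) = 19 70; tag = H(30 0a 05 19 70) = a523
m2: inner = H(5a 60 6f cd dc) = a5 2d; tag = H(30 0a 05 a5 2d) = 62af
m3: inner = H(5a 60 6f cf 5b) = 24 2f; tag = H(30 0a 05 24 2f) = 642e ← matches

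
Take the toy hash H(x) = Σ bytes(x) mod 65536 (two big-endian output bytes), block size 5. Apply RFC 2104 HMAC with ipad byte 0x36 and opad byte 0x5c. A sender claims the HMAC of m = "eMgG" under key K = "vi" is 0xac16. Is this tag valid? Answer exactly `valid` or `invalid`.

Key "vi" = 76 69 is 2 bytes ≤ B = 5; zero-pad to 5 bytes: K' = 76 69 00 00 00.
K' ⊕ ipad = 40 5f 36 36 36; K' ⊕ opad = 2a 35 5c 5c 5c.
Inner hash: sum = 64+95+54+54+54+101+77+103+71 = 673 → 02 a1.
Outer hash (recomputed tag): sum = 42+53+92+92+92+2+161 = 534 → 02 16.
Recomputed tag = 0216; claimed = ac16 → mismatch.

invalid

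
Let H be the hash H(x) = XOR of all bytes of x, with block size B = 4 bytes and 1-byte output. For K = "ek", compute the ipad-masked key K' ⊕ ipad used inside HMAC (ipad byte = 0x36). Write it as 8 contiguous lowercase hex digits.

Key "ek" = 65 6b is 2 bytes ≤ B = 4; zero-pad to 4 bytes: K' = 65 6b 00 00.
XOR each byte with 0x36: 65⊕36=53, 6b⊕36=5d, 00⊕36=36, 00⊕36=36.

535d3636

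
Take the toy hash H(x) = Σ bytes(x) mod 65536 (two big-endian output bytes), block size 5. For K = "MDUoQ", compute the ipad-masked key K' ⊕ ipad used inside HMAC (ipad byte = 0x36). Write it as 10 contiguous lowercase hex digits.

Key "MDUoQ" = 4d 44 55 6f 51 is exactly B = 5 bytes: K' = 4d 44 55 6f 51.
XOR each byte with 0x36: 4d⊕36=7b, 44⊕36=72, 55⊕36=63, 6f⊕36=59, 51⊕36=67.

7b72635967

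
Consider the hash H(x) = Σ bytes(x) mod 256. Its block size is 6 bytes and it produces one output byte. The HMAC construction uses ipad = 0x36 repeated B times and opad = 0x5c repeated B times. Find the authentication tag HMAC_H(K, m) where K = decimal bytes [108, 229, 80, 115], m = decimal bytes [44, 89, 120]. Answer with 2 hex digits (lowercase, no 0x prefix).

Key decimal bytes [108, 229, 80, 115] = 6c e5 50 73 is 4 bytes ≤ B = 6; zero-pad to 6 bytes: K' = 6c e5 50 73 00 00.
K' ⊕ ipad = 5a d3 66 45 36 36.  K' ⊕ opad = 30 b9 0c 2f 5c 5c.
Inner input = (K'⊕ipad) ∥ m = 5a d3 66 45 36 36 ∥ 2c 59 78.
Inner hash: sum = 90+211+102+69+54+54+44+89+120 = 833; mod 256 = 65 → 41.
Outer input = (K'⊕opad) ∥ inner = 30 b9 0c 2f 5c 5c ∥ 41.
Outer hash (tag): sum = 48+185+12+47+92+92+65 = 541; mod 256 = 29 → 1d.

1d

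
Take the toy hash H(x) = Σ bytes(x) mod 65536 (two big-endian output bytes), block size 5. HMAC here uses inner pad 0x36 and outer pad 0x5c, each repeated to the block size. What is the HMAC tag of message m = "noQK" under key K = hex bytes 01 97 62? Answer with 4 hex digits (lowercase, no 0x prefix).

0232

Key hex bytes 01 97 62 is 3 bytes ≤ B = 5; zero-pad to 5 bytes: K' = 01 97 62 00 00.
K' ⊕ ipad = 37 a1 54 36 36.  K' ⊕ opad = 5d cb 3e 5c 5c.
Inner input = (K'⊕ipad) ∥ m = 37 a1 54 36 36 ∥ 6e 6f 51 4b.
Inner hash: sum = 55+161+84+54+54+110+111+81+75 = 785 → 03 11.
Outer input = (K'⊕opad) ∥ inner = 5d cb 3e 5c 5c ∥ 03 11.
Outer hash (tag): sum = 93+203+62+92+92+3+17 = 562 → 02 32.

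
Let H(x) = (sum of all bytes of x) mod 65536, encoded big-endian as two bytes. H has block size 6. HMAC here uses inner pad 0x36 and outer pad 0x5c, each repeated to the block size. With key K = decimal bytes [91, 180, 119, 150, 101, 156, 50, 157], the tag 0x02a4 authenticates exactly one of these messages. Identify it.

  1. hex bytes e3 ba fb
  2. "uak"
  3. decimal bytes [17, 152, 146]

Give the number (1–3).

3

Key decimal bytes [91, 180, 119, 150, 101, 156, 50, 157] = 5b b4 77 96 65 9c 32 9d is 8 bytes > B = 6, so hash it first: H(key) = 03 ec, then zero-pad to 6 bytes: K' = 03 ec 00 00 00 00.
K' ⊕ ipad = 35 da 36 36 36 36; K' ⊕ opad = 5f b0 5c 5c 5c 5c.
m1: inner = H(35 da 36 36 36 36 e3 ba fb) = 04 7f; tag = H(5f b0 5c 5c 5c 5c 04 7f) = 0302
m2: inner = H(35 da 36 36 36 36 75 61 6b) = 03 28; tag = H(5f b0 5c 5c 5c 5c 03 28) = 02aa
m3: inner = H(35 da 36 36 36 36 11 98 92) = 03 22; tag = H(5f b0 5c 5c 5c 5c 03 22) = 02a4 ← matches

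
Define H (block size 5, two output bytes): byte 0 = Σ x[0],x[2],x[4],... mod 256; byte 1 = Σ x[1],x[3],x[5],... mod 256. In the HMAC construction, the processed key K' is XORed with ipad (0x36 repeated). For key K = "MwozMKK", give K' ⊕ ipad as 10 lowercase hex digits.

Key "MwozMKK" = 4d 77 6f 7a 4d 4b 4b is 7 bytes > B = 5, so hash it first: H(key) = 54 3c, then zero-pad to 5 bytes: K' = 54 3c 00 00 00.
XOR each byte with 0x36: 54⊕36=62, 3c⊕36=0a, 00⊕36=36, 00⊕36=36, 00⊕36=36.

620a363636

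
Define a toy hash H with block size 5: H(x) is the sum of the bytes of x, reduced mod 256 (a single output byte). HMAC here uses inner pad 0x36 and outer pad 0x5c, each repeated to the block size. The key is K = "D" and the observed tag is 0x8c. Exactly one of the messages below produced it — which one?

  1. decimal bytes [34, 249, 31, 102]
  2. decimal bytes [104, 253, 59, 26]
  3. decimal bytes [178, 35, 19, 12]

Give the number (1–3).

Key "D" = 44 is 1 byte ≤ B = 5; zero-pad to 5 bytes: K' = 44 00 00 00 00.
K' ⊕ ipad = 72 36 36 36 36; K' ⊕ opad = 18 5c 5c 5c 5c.
m1: inner = H(72 36 36 36 36 22 f9 1f 66) = ea; tag = H(18 5c 5c 5c 5c ea) = 72
m2: inner = H(72 36 36 36 36 68 fd 3b 1a) = 04; tag = H(18 5c 5c 5c 5c 04) = 8c ← matches
m3: inner = H(72 36 36 36 36 b2 23 13 0c) = 3e; tag = H(18 5c 5c 5c 5c 3e) = c6

2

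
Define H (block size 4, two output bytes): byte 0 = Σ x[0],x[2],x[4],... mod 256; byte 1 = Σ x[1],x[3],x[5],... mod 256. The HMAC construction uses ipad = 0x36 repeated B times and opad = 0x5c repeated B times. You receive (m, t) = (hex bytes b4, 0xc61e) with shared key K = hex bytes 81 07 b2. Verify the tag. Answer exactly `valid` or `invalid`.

invalid

Key hex bytes 81 07 b2 is 3 bytes ≤ B = 4; zero-pad to 4 bytes: K' = 81 07 b2 00.
K' ⊕ ipad = b7 31 84 36; K' ⊕ opad = dd 5b ee 5c.
Inner hash: even-index sum = 495 mod 256 = 239; odd-index sum = 103 mod 256 = 103 → ef 67.
Outer hash (recomputed tag): even-index sum = 698 mod 256 = 186; odd-index sum = 286 mod 256 = 30 → ba 1e.
Recomputed tag = ba1e; claimed = c61e → mismatch.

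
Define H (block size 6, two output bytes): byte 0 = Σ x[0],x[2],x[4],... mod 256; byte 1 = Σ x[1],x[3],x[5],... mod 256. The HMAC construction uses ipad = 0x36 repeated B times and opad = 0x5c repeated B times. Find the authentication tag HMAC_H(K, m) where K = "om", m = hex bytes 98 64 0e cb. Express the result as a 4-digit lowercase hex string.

Key "om" = 6f 6d is 2 bytes ≤ B = 6; zero-pad to 6 bytes: K' = 6f 6d 00 00 00 00.
K' ⊕ ipad = 59 5b 36 36 36 36.  K' ⊕ opad = 33 31 5c 5c 5c 5c.
Inner input = (K'⊕ipad) ∥ m = 59 5b 36 36 36 36 ∥ 98 64 0e cb.
Inner hash: even-index sum = 363 mod 256 = 107; odd-index sum = 502 mod 256 = 246 → 6b f6.
Outer input = (K'⊕opad) ∥ inner = 33 31 5c 5c 5c 5c ∥ 6b f6.
Outer hash (tag): even-index sum = 342 mod 256 = 86; odd-index sum = 479 mod 256 = 223 → 56 df.

56df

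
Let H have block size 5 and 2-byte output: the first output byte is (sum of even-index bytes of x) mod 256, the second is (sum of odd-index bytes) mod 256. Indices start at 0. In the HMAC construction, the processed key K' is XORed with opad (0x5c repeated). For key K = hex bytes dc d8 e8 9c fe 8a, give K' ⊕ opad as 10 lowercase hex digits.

9ea25c5c5c

Key hex bytes dc d8 e8 9c fe 8a is 6 bytes > B = 5, so hash it first: H(key) = c2 fe, then zero-pad to 5 bytes: K' = c2 fe 00 00 00.
XOR each byte with 0x5c: c2⊕5c=9e, fe⊕5c=a2, 00⊕5c=5c, 00⊕5c=5c, 00⊕5c=5c.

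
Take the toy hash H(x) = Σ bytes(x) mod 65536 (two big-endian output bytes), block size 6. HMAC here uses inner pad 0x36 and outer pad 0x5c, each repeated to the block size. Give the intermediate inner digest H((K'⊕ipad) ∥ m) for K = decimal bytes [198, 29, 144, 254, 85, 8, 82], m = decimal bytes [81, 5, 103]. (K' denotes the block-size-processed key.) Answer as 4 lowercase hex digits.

Key decimal bytes [198, 29, 144, 254, 85, 8, 82] = c6 1d 90 fe 55 08 52 is 7 bytes > B = 6, so hash it first: H(key) = 03 20, then zero-pad to 6 bytes: K' = 03 20 00 00 00 00.
K' ⊕ ipad = 35 16 36 36 36 36.
Inner input = 35 16 36 36 36 36 ∥ 51 05 67.
Inner hash: sum = 53+22+54+54+54+54+81+5+103 = 480 → 01 e0.

01e0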